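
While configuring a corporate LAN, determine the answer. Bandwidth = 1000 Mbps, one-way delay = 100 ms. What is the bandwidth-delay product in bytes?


Given: bandwidth = 1000 Mbps, delay = 100 ms
BDP in bits = 1000 * 10^6 * 100 / 1000
BDP in bits = 100000000
BDP in bytes = 100000000 / 8 = 12500000

12500000


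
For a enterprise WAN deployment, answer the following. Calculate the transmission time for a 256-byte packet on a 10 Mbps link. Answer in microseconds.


Given: packet = 256 bytes, bandwidth = 10 Mbps
Packet in bits = 256 * 8 = 2048 bits
Bandwidth = 10 * 10^6 = 10000000 bps
Time = 2048 / 10000000 seconds
Time in us = 2048 * 10^6 / 10000000 = 204.8

204.8


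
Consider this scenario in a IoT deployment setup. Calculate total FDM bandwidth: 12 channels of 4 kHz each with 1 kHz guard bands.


Given: 12 channels, 4 kHz each, guard = 1 kHz
Channel bandwidth = 12 * 4 = 48 kHz
Guard bands = 11 gaps * 1 kHz = 11 kHz
Total = 48 + 11 = 59 kHz

59


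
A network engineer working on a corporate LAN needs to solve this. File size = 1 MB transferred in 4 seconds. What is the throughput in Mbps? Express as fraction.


Given: file = 1 MB, time = 4 s
File in Mb = 1 * 8 = 8 Mb
Throughput = 8 / 4 Mbps
Throughput = 2 Mbps

2


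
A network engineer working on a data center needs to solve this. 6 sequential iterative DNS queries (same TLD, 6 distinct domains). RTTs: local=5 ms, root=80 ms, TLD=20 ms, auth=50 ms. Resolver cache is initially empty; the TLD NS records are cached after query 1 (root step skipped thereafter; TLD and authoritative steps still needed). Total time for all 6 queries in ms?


Lookup 1 (cold cache): local + root + TLD + auth = 5 + 80 + 20 + 50 = 155 ms
Lookups 2..6 (TLD NS cached -> skip root; new domain -> still ask TLD and auth): local + TLD + auth = 5 + 20 + 50 = 75 ms each
Remaining 5 lookups: 5 * 75 = 375 ms
Total = 155 + 375 = 530 ms

530


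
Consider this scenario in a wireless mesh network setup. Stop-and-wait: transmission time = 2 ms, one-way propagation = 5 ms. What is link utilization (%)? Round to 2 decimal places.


Given: Ttrans = 2 ms, Tprop = 5 ms
RTT = 2 * Tprop = 2 * 5 = 10 ms
U = Ttrans / (Ttrans + RTT)
U = 2 / (2 + 10)
U = 2 / 12 = 0.166667
U% = 16.67%

16.67


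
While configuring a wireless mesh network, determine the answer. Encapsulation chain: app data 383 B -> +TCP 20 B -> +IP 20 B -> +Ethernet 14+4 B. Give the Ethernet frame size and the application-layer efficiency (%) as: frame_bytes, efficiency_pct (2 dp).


TCP segment = 383 + 20 = 403 B
IP packet = 403 + 20 = 423 B
Ethernet frame = 423 + 14 + 4 = 441 B
Efficiency = app / frame = 383 / 441 = 0.868481 = 86.8481% -> 86.85% (2 dp)

441, 86.85


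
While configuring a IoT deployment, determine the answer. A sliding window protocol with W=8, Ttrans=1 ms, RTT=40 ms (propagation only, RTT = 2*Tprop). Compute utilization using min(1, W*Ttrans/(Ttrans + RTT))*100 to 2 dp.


Given: W = 8, Ttrans = 1 ms, RTT = 40 ms (= 2 * Tprop, Tprop = 20 ms)
Cycle time = Ttrans + RTT = 1 + 40 = 41 ms (first packet sent until its ACK returns)
W * Ttrans = 8 * 1 = 8 ms of sending per cycle
W * Ttrans / (Ttrans + RTT) = 8 / 41 = 0.195122
U = min(1, 0.195122) = 0.195122
U% = 19.51%

19.51


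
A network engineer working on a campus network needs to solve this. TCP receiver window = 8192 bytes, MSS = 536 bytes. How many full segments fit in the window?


Given: RWND = 8192 bytes, MSS = 536 bytes
Full segments = floor(RWND / MSS)
Full segments = floor(8192 / 536)
Full segments = floor(15.2836) = 15

15


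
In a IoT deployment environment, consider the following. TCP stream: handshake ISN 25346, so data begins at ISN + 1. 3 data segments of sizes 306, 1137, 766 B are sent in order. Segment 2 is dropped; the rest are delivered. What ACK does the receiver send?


SYN uses sequence number 25346; first data byte = ISN + 1 = 25347.
Segment 1: SEQ = 25347, len = 306 B, covers [25347, 25652]
Segment 2: SEQ = 25653, len = 1137 B, covers [25653, 26789] [LOST]
Segment 3: SEQ = 26790, len = 766 B, covers [26790, 27555]
In-order data received: bytes [25347, 25652] (segments 1..1).
Segment 2 missing -> gap begins at byte 25653; later segments buffered out of order.
Cumulative ACK = next expected in-order byte = 25347 + 306 = 25653

25653


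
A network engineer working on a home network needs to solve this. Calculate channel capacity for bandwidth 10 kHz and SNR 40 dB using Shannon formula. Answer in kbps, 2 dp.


Given: B = 10 kHz, SNR = 40 dB
SNR linear = 10^(40/10) = 10000
1 + SNR = 10001
log2(10001) = 13.2878566418
C = 10 * 1000 * 13.2878566418 = 132878.5664 bps
C = 132.878566 kbps -> 132.88 kbps (2 dp)

132.88


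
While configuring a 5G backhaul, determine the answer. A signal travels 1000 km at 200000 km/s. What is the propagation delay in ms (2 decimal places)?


Given: distance = 1000 km, speed = 200000 km/s
Delay = distance / speed = 1000 / 200000 seconds
Delay in ms = 1000 * 1000 / 200000
Delay = 5.0000 ms
Rounded to 2 dp = 5.00 ms

5.00


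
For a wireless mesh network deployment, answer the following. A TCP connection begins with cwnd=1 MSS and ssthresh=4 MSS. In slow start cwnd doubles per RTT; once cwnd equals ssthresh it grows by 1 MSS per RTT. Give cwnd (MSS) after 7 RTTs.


RTT 0: cwnd = 1 MSS (initial)
RTT 1: cwnd = 2 MSS (slow start, doubled)
RTT 2: cwnd = 4 MSS (slow start, doubled)
RTT 3: cwnd = 5 MSS (congestion avoidance, +1)
RTT 4: cwnd = 6 MSS (congestion avoidance, +1)
RTT 5: cwnd = 7 MSS (congestion avoidance, +1)
RTT 6: cwnd = 8 MSS (congestion avoidance, +1)
RTT 7: cwnd = 9 MSS (congestion avoidance, +1)

9


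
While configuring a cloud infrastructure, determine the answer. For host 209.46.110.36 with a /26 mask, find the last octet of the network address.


Given: IP = 209.46.110.36, prefix = /26
Subnet mask = 255.255.255.192
Last octet of IP: 36
Last octet of mask: 192
Network last octet = 36 AND 192 = 0

0


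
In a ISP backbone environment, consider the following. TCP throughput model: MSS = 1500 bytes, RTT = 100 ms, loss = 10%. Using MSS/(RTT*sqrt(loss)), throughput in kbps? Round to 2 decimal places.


Given: MSS = 1500 bytes, RTT = 100 ms, loss = 10%
RTT in seconds = 100 / 1000 = 0.1
Loss rate = 10% = 0.1
sqrt(loss) = sqrt(0.1) = 0.316227766017
Throughput (bytes/s) = 1500 / (0.1 * 0.316227766017) = 47434.1649
Throughput (kbps) = 47434.1649 * 8 / 1000 = 379.473319 -> 379.47 kbps (2 dp)

379.47


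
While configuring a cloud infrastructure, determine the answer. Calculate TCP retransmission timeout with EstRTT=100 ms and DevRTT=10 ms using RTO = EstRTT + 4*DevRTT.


Given: EstRTT = 100 ms, DevRTT = 10 ms
Timeout = EstRTT + 4 * DevRTT
4 * DevRTT = 4 * 10 = 40
Timeout = 100 + 40 = 140 ms

140


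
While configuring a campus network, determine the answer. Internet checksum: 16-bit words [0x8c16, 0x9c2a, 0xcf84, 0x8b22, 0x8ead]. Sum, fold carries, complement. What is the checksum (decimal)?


Given words: [0x8c16, 0x9c2a, 0xcf84, 0x8b22, 0x8ead]
Step 1: Sum all words
Raw sum = 35862 + 39978 + 53124 + 35618 + 36525 = 201107
Step 2: Fold carry: (4499 + 3) = 4502
One's complement = ~4502 & 0xFFFF = 61033

61033


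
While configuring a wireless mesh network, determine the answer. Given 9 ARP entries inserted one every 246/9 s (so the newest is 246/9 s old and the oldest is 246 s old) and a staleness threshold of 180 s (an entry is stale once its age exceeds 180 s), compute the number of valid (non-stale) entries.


Ages are k * 246/9 s for k = 1..9 (spacing = 27.3333 s).
Entry k is valid iff k * 246/9 <= 180 iff k <= 9 * 180 / 246 = 6.5854
n_valid = floor(6.5854) = 6
(n_stale = 9 - 6 = 3)

6


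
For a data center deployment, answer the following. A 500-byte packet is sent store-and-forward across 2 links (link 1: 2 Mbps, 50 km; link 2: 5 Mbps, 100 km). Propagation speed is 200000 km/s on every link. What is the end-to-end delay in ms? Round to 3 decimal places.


Packet = 500 bytes = 4000 bits. Store-and-forward: sum (t_trans + t_prop) per link.
Link 1: t_trans = 4000/(2*10^6) s = 2.0000 ms; t_prop = 50/200000 s = 0.2500 ms; subtotal = 2.2500 ms
Link 2: t_trans = 4000/(5*10^6) s = 0.8000 ms; t_prop = 100/200000 s = 0.5000 ms; subtotal = 1.3000 ms
End-to-end = 2.2500 + 1.3000 = 3.5500 ms -> 3.550 ms (3 dp)

3.550


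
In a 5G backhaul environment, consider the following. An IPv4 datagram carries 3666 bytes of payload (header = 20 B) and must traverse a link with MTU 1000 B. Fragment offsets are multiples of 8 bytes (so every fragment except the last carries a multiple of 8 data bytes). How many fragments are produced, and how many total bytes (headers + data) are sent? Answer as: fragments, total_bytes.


Max data per non-final fragment = floor((MTU - header)/8)*8 = floor((1000 - 20)/8)*8 = floor(980/8)*8 = 976 B
Final fragment needs no 8-byte alignment: it can carry up to MTU - header = 980 B
Non-final fragments needed = ceil((payload - 980) / 976) = ceil(2686/976) = ceil(2.7520) = 3
Number of fragments = 3 + 1 = 4
Fragment sizes (data): 3 * 976 B + 738 B (last, 738 <= 980 OK)
Total bytes sent = payload + n_frags * header = 3666 + 4*20 = 3666 + 80 = 3746 B

4, 3746


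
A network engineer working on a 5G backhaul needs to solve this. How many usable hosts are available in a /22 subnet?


Given: subnet mask /22
Host bits = 32 - 22 = 10
Total addresses = 2^10 = 1024
Usable hosts = 1024 - 2 (network + broadcast) = 1022

1022


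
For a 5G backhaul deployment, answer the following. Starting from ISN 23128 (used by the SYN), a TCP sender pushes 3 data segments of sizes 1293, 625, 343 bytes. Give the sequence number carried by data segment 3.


The SYN occupies sequence number ISN = 23128, so the first data byte is ISN + 1 = 23129.
SEQ of data segment i = (ISN + 1) + sum of payload sizes of segments 1..i-1.
Segment 1: SEQ = 23129, payload = 1293 bytes
Segment 2: SEQ = 24422, payload = 625 bytes
Segment 3: SEQ = 25047, payload = 343 bytes
SEQ of segment 3 = 23129 + 1293 + 625 = 25047

25047


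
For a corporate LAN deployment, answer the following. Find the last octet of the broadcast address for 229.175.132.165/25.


Given: IP = 229.175.132.165, prefix = /25
Host bits = 32 - 25 = 7
Network last octet = 165 AND mask = 128
Host part size = 2^7 - 1 = 127
Broadcast last octet = 128 OR 127 = 255

255


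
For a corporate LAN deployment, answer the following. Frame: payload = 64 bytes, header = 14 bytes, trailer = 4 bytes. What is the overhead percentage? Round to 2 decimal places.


Given: payload = 64 B, header = 14 B, trailer = 4 B
Overhead bytes = header + trailer = 14 + 4 = 18
Total frame = payload + overhead = 64 + 18 = 82
Overhead % = 18 / 82 * 100 = 21.9512% -> 21.95% (2 dp)

21.95


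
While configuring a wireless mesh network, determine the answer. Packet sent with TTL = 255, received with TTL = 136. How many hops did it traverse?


Given: initial TTL = 255, received TTL = 136
Hops = initial TTL - received TTL
Hops = 255 - 136 = 119

119


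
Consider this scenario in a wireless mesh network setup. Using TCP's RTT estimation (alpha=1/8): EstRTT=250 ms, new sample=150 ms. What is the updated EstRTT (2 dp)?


Given: EstRTT = 250 ms, SampleRTT = 150 ms, alpha = 1/8
New EstRTT = (1 - alpha) * EstRTT + alpha * SampleRTT
(7/8) * 250 = 218.75
(1/8) * 150 = 18.75
New EstRTT = 218.75 + 18.75 = 237.5 ms -> 237.50 ms (2 dp)

237.50


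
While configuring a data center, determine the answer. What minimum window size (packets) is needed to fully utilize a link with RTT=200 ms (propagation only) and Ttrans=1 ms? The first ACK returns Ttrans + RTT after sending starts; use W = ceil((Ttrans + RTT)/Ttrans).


Given: Ttrans = 1 ms, RTT = 200 ms (= 2 * Tprop, Tprop = 100 ms)
Time until first ACK returns = Ttrans + RTT = 1 + 200 = 201 ms
Need W * Ttrans >= Ttrans + RTT  ->  W >= (Ttrans + RTT) / Ttrans
(Ttrans + RTT) / Ttrans = 201 / 1 = 201
W_min = ceil(201) = 201

201


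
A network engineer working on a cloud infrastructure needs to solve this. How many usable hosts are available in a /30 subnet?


Given: subnet mask /30
Host bits = 32 - 30 = 2
Total addresses = 2^2 = 4
Usable hosts = 4 - 2 (network + broadcast) = 2

2


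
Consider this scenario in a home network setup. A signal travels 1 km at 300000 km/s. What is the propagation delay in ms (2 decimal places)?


Given: distance = 1 km, speed = 300000 km/s
Delay = distance / speed = 1 / 300000 seconds
Delay in ms = 1 * 1000 / 300000
Delay = 0.0033 ms
Rounded to 2 dp = 0.00 ms

0.00


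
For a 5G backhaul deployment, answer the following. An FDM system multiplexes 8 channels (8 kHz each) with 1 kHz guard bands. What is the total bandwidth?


Given: 8 channels, 8 kHz each, guard = 1 kHz
Channel bandwidth = 8 * 8 = 64 kHz
Guard bands = 7 gaps * 1 kHz = 7 kHz
Total = 64 + 7 = 71 kHz

71


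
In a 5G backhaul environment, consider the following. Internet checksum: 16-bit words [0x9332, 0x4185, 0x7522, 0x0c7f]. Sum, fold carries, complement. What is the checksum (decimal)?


Given words: [0x9332, 0x4185, 0x7522, 0x0c7f]
Step 1: Sum all words
Raw sum = 37682 + 16773 + 29986 + 3199 = 87640
Step 2: Fold carry: (22104 + 1) = 22105
One's complement = ~22105 & 0xFFFF = 43430

43430


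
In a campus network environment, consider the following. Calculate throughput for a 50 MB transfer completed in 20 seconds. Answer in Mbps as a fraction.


Given: file = 50 MB, time = 20 s
File in Mb = 50 * 8 = 400 Mb
Throughput = 400 / 20 Mbps
Throughput = 20 Mbps

20


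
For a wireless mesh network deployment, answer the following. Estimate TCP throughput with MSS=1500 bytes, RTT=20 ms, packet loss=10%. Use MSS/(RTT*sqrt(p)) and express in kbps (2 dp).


Given: MSS = 1500 bytes, RTT = 20 ms, loss = 10%
RTT in seconds = 20 / 1000 = 0.02
Loss rate = 10% = 0.1
sqrt(loss) = sqrt(0.1) = 0.316227766017
Throughput (bytes/s) = 1500 / (0.02 * 0.316227766017) = 237170.8245
Throughput (kbps) = 237170.8245 * 8 / 1000 = 1897.366596 -> 1897.37 kbps (2 dp)

1897.37


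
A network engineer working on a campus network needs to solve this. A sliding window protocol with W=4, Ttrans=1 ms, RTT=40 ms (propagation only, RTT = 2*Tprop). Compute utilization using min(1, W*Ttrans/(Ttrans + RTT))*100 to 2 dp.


Given: W = 4, Ttrans = 1 ms, RTT = 40 ms (= 2 * Tprop, Tprop = 20 ms)
Cycle time = Ttrans + RTT = 1 + 40 = 41 ms (first packet sent until its ACK returns)
W * Ttrans = 4 * 1 = 4 ms of sending per cycle
W * Ttrans / (Ttrans + RTT) = 4 / 41 = 0.097561
U = min(1, 0.097561) = 0.097561
U% = 9.76%

9.76


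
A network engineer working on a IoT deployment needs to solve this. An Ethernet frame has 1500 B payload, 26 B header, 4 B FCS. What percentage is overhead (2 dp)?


Given: payload = 1500 B, header = 26 B, trailer = 4 B
Overhead bytes = header + trailer = 26 + 4 = 30
Total frame = payload + overhead = 1500 + 30 = 1530
Overhead % = 30 / 1530 * 100 = 1.9608% -> 1.96% (2 dp)

1.96


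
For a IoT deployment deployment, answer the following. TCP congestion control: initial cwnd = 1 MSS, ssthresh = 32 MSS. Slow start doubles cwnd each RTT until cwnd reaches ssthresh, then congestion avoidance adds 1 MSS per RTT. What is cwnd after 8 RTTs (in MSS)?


RTT 0: cwnd = 1 MSS (initial)
RTT 1: cwnd = 2 MSS (slow start, doubled)
RTT 2: cwnd = 4 MSS (slow start, doubled)
RTT 3: cwnd = 8 MSS (slow start, doubled)
RTT 4: cwnd = 16 MSS (slow start, doubled)
RTT 5: cwnd = 32 MSS (slow start, doubled)
RTT 6: cwnd = 33 MSS (congestion avoidance, +1)
RTT 7: cwnd = 34 MSS (congestion avoidance, +1)
RTT 8: cwnd = 35 MSS (congestion avoidance, +1)

35


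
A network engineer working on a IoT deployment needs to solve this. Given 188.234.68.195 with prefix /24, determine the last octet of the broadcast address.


Given: IP = 188.234.68.195, prefix = /24
Host bits = 32 - 24 = 8
Network last octet = 195 AND mask = 0
Host part size = 2^8 - 1 = 255
Broadcast last octet = 0 OR 255 = 255

255


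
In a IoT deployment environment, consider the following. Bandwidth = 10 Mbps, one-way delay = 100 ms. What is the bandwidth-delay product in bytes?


Given: bandwidth = 10 Mbps, delay = 100 ms
BDP in bits = 10 * 10^6 * 100 / 1000
BDP in bits = 1000000
BDP in bytes = 1000000 / 8 = 125000

125000


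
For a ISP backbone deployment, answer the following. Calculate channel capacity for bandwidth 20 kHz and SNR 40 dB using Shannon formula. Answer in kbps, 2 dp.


Given: B = 20 kHz, SNR = 40 dB
SNR linear = 10^(40/10) = 10000
1 + SNR = 10001
log2(10001) = 13.2878566418
C = 20 * 1000 * 13.2878566418 = 265757.1328 bps
C = 265.757133 kbps -> 265.76 kbps (2 dp)

265.76


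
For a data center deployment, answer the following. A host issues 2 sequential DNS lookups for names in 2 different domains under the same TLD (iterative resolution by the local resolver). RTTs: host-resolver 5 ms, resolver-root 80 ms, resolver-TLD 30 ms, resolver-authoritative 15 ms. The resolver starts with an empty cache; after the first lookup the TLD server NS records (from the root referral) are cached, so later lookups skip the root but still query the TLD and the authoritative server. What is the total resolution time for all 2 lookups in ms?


Lookup 1 (cold cache): local + root + TLD + auth = 5 + 80 + 30 + 15 = 130 ms
Lookups 2..2 (TLD NS cached -> skip root; new domain -> still ask TLD and auth): local + TLD + auth = 5 + 30 + 15 = 50 ms each
Remaining 1 lookups: 1 * 50 = 50 ms
Total = 130 + 50 = 180 ms

180


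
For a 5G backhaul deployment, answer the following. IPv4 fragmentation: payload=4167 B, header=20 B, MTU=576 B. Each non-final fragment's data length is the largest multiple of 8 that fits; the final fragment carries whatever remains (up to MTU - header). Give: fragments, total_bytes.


Max data per non-final fragment = floor((MTU - header)/8)*8 = floor((576 - 20)/8)*8 = floor(556/8)*8 = 552 B
Final fragment needs no 8-byte alignment: it can carry up to MTU - header = 556 B
Non-final fragments needed = ceil((payload - 556) / 552) = ceil(3611/552) = ceil(6.5417) = 7
Number of fragments = 7 + 1 = 8
Fragment sizes (data): 7 * 552 B + 303 B (last, 303 <= 556 OK)
Total bytes sent = payload + n_frags * header = 4167 + 8*20 = 4167 + 160 = 4327 B

8, 4327


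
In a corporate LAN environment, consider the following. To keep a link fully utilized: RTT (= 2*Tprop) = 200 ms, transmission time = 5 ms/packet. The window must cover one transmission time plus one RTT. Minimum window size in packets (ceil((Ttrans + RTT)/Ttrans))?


Given: Ttrans = 5 ms, RTT = 200 ms (= 2 * Tprop, Tprop = 100 ms)
Time until first ACK returns = Ttrans + RTT = 5 + 200 = 205 ms
Need W * Ttrans >= Ttrans + RTT  ->  W >= (Ttrans + RTT) / Ttrans
(Ttrans + RTT) / Ttrans = 205 / 5 = 41
W_min = ceil(41) = 41

41


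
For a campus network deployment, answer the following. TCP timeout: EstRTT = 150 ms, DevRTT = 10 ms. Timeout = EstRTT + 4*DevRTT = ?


Given: EstRTT = 150 ms, DevRTT = 10 ms
Timeout = EstRTT + 4 * DevRTT
4 * DevRTT = 4 * 10 = 40
Timeout = 150 + 40 = 190 ms

190


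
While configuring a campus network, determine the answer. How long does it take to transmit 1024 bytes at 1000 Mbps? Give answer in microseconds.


Given: packet = 1024 bytes, bandwidth = 1000 Mbps
Packet in bits = 1024 * 8 = 8192 bits
Bandwidth = 1000 * 10^6 = 1000000000 bps
Time = 8192 / 1000000000 seconds
Time in us = 8192 * 10^6 / 1000000000 = 8.192

8.192


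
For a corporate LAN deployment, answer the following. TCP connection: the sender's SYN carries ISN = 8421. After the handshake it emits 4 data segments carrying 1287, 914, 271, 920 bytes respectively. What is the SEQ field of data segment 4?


The SYN occupies sequence number ISN = 8421, so the first data byte is ISN + 1 = 8422.
SEQ of data segment i = (ISN + 1) + sum of payload sizes of segments 1..i-1.
Segment 1: SEQ = 8422, payload = 1287 bytes
Segment 2: SEQ = 9709, payload = 914 bytes
Segment 3: SEQ = 10623, payload = 271 bytes
Segment 4: SEQ = 10894, payload = 920 bytes
SEQ of segment 4 = 8422 + 1287 + 914 + 271 = 10894

10894


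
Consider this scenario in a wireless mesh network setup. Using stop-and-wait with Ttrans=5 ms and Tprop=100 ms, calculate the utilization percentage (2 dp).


Given: Ttrans = 5 ms, Tprop = 100 ms
RTT = 2 * Tprop = 2 * 100 = 200 ms
U = Ttrans / (Ttrans + RTT)
U = 5 / (5 + 200)
U = 5 / 205 = 0.02439
U% = 2.44%

2.44


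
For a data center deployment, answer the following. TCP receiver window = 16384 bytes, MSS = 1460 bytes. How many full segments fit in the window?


Given: RWND = 16384 bytes, MSS = 1460 bytes
Full segments = floor(RWND / MSS)
Full segments = floor(16384 / 1460)
Full segments = floor(11.2219) = 11

11


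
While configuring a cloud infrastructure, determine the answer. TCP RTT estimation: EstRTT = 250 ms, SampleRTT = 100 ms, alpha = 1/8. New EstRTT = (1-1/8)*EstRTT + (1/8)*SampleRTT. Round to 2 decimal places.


Given: EstRTT = 250 ms, SampleRTT = 100 ms, alpha = 1/8
New EstRTT = (1 - alpha) * EstRTT + alpha * SampleRTT
(7/8) * 250 = 218.75
(1/8) * 100 = 12.5
New EstRTT = 218.75 + 12.5 = 231.25 ms -> 231.25 ms (2 dp)

231.25


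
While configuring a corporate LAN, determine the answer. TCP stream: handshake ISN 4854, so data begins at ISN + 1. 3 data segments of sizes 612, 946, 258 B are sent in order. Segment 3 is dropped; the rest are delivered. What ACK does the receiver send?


SYN uses sequence number 4854; first data byte = ISN + 1 = 4855.
Segment 1: SEQ = 4855, len = 612 B, covers [4855, 5466]
Segment 2: SEQ = 5467, len = 946 B, covers [5467, 6412]
Segment 3: SEQ = 6413, len = 258 B, covers [6413, 6670] [LOST]
In-order data received: bytes [4855, 6412] (segments 1..2).
Segment 3 missing -> gap begins at byte 6413.
Cumulative ACK = next expected in-order byte = 4855 + 612 + 946 = 6413

6413


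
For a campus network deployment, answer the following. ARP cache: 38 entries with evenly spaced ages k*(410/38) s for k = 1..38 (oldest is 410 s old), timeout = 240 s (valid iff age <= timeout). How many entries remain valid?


Ages are k * 410/38 s for k = 1..38 (spacing = 10.7895 s).
Entry k is valid iff k * 410/38 <= 240 iff k <= 38 * 240 / 410 = 22.2439
n_valid = floor(22.2439) = 22
(n_stale = 38 - 22 = 16)

22


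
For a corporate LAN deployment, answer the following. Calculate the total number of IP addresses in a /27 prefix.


Given: CIDR prefix /27
Host bits = 32 - 27 = 5
Total addresses = 2^5 = 32

32


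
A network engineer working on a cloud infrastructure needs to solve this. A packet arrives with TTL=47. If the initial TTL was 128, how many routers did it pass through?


Given: initial TTL = 128, received TTL = 47
Hops = initial TTL - received TTL
Hops = 128 - 47 = 81

81


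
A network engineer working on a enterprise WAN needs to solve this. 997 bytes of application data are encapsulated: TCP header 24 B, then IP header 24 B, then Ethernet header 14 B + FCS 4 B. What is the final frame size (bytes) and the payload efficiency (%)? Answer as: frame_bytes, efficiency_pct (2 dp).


TCP segment = 997 + 24 = 1021 B
IP packet = 1021 + 24 = 1045 B
Ethernet frame = 1045 + 14 + 4 = 1063 B
Efficiency = app / frame = 997 / 1063 = 0.937912 = 93.7912% -> 93.79% (2 dp)

1063, 93.79


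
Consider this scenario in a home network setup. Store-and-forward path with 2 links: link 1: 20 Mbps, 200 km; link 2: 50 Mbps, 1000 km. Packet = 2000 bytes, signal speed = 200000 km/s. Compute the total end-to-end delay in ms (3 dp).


Packet = 2000 bytes = 16000 bits. Store-and-forward: sum (t_trans + t_prop) per link.
Link 1: t_trans = 16000/(20*10^6) s = 0.8000 ms; t_prop = 200/200000 s = 1.0000 ms; subtotal = 1.8000 ms
Link 2: t_trans = 16000/(50*10^6) s = 0.3200 ms; t_prop = 1000/200000 s = 5.0000 ms; subtotal = 5.3200 ms
End-to-end = 1.8000 + 5.3200 = 7.1200 ms -> 7.120 ms (3 dp)

7.120


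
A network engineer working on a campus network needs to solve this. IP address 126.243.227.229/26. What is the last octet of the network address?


Given: IP = 126.243.227.229, prefix = /26
Subnet mask = 255.255.255.192
Last octet of IP: 229
Last octet of mask: 192
Network last octet = 229 AND 192 = 192

192


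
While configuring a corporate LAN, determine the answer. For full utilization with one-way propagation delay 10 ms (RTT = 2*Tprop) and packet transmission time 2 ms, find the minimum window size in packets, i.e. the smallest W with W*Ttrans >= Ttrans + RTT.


Given: Ttrans = 2 ms, RTT = 20 ms (= 2 * Tprop, Tprop = 10 ms)
Time until first ACK returns = Ttrans + RTT = 2 + 20 = 22 ms
Need W * Ttrans >= Ttrans + RTT  ->  W >= (Ttrans + RTT) / Ttrans
(Ttrans + RTT) / Ttrans = 22 / 2 = 11
W_min = ceil(11) = 11

11


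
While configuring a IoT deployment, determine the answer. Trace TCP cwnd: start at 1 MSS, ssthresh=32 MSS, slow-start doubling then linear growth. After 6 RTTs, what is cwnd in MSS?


RTT 0: cwnd = 1 MSS (initial)
RTT 1: cwnd = 2 MSS (slow start, doubled)
RTT 2: cwnd = 4 MSS (slow start, doubled)
RTT 3: cwnd = 8 MSS (slow start, doubled)
RTT 4: cwnd = 16 MSS (slow start, doubled)
RTT 5: cwnd = 32 MSS (slow start, doubled)
RTT 6: cwnd = 33 MSS (congestion avoidance, +1)

33


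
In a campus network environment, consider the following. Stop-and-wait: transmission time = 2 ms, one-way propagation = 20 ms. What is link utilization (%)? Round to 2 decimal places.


Given: Ttrans = 2 ms, Tprop = 20 ms
RTT = 2 * Tprop = 2 * 20 = 40 ms
U = Ttrans / (Ttrans + RTT)
U = 2 / (2 + 40)
U = 2 / 42 = 0.047619
U% = 4.76%

4.76


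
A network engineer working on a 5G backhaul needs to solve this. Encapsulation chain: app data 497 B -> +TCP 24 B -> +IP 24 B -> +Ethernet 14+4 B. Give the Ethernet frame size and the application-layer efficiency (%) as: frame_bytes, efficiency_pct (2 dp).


TCP segment = 497 + 24 = 521 B
IP packet = 521 + 24 = 545 B
Ethernet frame = 545 + 14 + 4 = 563 B
Efficiency = app / frame = 497 / 563 = 0.882771 = 88.2771% -> 88.28% (2 dp)

563, 88.28


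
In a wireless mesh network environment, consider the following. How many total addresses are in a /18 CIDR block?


Given: CIDR prefix /18
Host bits = 32 - 18 = 14
Total addresses = 2^14 = 16384

16384


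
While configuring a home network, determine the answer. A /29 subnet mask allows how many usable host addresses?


Given: subnet mask /29
Host bits = 32 - 29 = 3
Total addresses = 2^3 = 8
Usable hosts = 8 - 2 (network + broadcast) = 6

6


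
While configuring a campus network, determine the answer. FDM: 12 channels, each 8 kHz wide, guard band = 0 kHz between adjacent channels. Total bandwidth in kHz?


Given: 12 channels, 8 kHz each, guard = 0 kHz
Channel bandwidth = 12 * 8 = 96 kHz
Guard bands = 11 gaps * 0 kHz = 0 kHz
Total = 96 + 0 = 96 kHz

96


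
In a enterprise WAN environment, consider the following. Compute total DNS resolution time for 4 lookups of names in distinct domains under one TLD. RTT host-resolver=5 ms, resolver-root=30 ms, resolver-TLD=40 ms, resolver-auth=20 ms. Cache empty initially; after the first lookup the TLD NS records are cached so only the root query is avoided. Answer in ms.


Lookup 1 (cold cache): local + root + TLD + auth = 5 + 30 + 40 + 20 = 95 ms
Lookups 2..4 (TLD NS cached -> skip root; new domain -> still ask TLD and auth): local + TLD + auth = 5 + 40 + 20 = 65 ms each
Remaining 3 lookups: 3 * 65 = 195 ms
Total = 95 + 195 = 290 ms

290


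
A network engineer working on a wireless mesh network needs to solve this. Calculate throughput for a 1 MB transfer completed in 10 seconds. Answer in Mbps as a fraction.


Given: file = 1 MB, time = 10 s
File in Mb = 1 * 8 = 8 Mb
Throughput = 8 / 10 Mbps
Throughput = 4/5 Mbps

4/5


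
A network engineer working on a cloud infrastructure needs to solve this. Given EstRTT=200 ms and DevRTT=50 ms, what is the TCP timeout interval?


Given: EstRTT = 200 ms, DevRTT = 50 ms
Timeout = EstRTT + 4 * DevRTT
4 * DevRTT = 4 * 50 = 200
Timeout = 200 + 200 = 400 ms

400


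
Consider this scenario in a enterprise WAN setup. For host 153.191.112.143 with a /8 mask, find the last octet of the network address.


Given: IP = 153.191.112.143, prefix = /8
Subnet mask = 255.0.0.0
Last octet of IP: 143
Last octet of mask: 0
Network last octet = 143 AND 0 = 0

0


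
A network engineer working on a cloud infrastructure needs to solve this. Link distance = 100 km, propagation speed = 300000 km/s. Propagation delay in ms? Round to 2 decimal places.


Given: distance = 100 km, speed = 300000 km/s
Delay = distance / speed = 100 / 300000 seconds
Delay in ms = 100 * 1000 / 300000
Delay = 0.3333 ms
Rounded to 2 dp = 0.33 ms

0.33


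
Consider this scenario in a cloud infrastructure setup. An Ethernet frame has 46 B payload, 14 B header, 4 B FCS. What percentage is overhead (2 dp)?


Given: payload = 46 B, header = 14 B, trailer = 4 B
Overhead bytes = header + trailer = 14 + 4 = 18
Total frame = payload + overhead = 46 + 18 = 64
Overhead % = 18 / 64 * 100 = 28.1250% -> 28.13% (2 dp)

28.13


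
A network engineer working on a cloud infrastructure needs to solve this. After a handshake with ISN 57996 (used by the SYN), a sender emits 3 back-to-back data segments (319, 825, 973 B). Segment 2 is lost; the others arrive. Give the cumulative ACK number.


SYN uses sequence number 57996; first data byte = ISN + 1 = 57997.
Segment 1: SEQ = 57997, len = 319 B, covers [57997, 58315]
Segment 2: SEQ = 58316, len = 825 B, covers [58316, 59140] [LOST]
Segment 3: SEQ = 59141, len = 973 B, covers [59141, 60113]
In-order data received: bytes [57997, 58315] (segments 1..1).
Segment 2 missing -> gap begins at byte 58316; later segments buffered out of order.
Cumulative ACK = next expected in-order byte = 57997 + 319 = 58316

58316


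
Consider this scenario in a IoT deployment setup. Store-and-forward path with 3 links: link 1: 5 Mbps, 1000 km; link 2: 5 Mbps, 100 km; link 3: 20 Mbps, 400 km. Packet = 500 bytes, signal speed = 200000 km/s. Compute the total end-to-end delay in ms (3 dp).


Packet = 500 bytes = 4000 bits. Store-and-forward: sum (t_trans + t_prop) per link.
Link 1: t_trans = 4000/(5*10^6) s = 0.8000 ms; t_prop = 1000/200000 s = 5.0000 ms; subtotal = 5.8000 ms
Link 2: t_trans = 4000/(5*10^6) s = 0.8000 ms; t_prop = 100/200000 s = 0.5000 ms; subtotal = 1.3000 ms
Link 3: t_trans = 4000/(20*10^6) s = 0.2000 ms; t_prop = 400/200000 s = 2.0000 ms; subtotal = 2.2000 ms
End-to-end = 5.8000 + 1.3000 + 2.2000 = 9.3000 ms -> 9.300 ms (3 dp)

9.300


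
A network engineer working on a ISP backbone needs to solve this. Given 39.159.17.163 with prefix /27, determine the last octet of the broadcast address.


Given: IP = 39.159.17.163, prefix = /27
Host bits = 32 - 27 = 5
Network last octet = 163 AND mask = 160
Host part size = 2^5 - 1 = 31
Broadcast last octet = 160 OR 31 = 191

191


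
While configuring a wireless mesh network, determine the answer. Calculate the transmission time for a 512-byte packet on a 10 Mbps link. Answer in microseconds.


Given: packet = 512 bytes, bandwidth = 10 Mbps
Packet in bits = 512 * 8 = 4096 bits
Bandwidth = 10 * 10^6 = 10000000 bps
Time = 4096 / 10000000 seconds
Time in us = 4096 * 10^6 / 10000000 = 409.6

409.6


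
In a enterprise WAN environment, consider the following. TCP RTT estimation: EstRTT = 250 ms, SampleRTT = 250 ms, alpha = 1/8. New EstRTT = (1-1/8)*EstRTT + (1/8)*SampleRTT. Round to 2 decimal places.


Given: EstRTT = 250 ms, SampleRTT = 250 ms, alpha = 1/8
New EstRTT = (1 - alpha) * EstRTT + alpha * SampleRTT
(7/8) * 250 = 218.75
(1/8) * 250 = 31.25
New EstRTT = 218.75 + 31.25 = 250 ms -> 250.00 ms (2 dp)

250.00


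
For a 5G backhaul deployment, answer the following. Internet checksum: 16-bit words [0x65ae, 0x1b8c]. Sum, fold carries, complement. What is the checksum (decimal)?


Given words: [0x65ae, 0x1b8c]
Step 1: Sum all words
Raw sum = 26030 + 7052 = 33082
One's complement = ~33082 & 0xFFFF = 32453

32453


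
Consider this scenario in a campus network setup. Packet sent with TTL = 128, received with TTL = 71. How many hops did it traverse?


Given: initial TTL = 128, received TTL = 71
Hops = initial TTL - received TTL
Hops = 128 - 71 = 57

57


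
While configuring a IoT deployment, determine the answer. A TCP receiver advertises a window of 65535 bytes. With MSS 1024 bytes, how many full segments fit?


Given: RWND = 65535 bytes, MSS = 1024 bytes
Full segments = floor(RWND / MSS)
Full segments = floor(65535 / 1024)
Full segments = floor(63.999) = 63

63


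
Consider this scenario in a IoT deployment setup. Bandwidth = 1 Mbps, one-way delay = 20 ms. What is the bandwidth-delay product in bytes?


Given: bandwidth = 1 Mbps, delay = 20 ms
BDP in bits = 1 * 10^6 * 20 / 1000
BDP in bits = 20000
BDP in bytes = 20000 / 8 = 2500

2500


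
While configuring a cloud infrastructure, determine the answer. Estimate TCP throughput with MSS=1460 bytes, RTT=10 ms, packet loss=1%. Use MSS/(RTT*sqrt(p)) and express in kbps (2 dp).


Given: MSS = 1460 bytes, RTT = 10 ms, loss = 1%
RTT in seconds = 10 / 1000 = 0.01
Loss rate = 1% = 0.01
sqrt(loss) = sqrt(0.01) = 0.1
Throughput (bytes/s) = 1460 / (0.01 * 0.1) = 1460000.0000
Throughput (kbps) = 1460000.0000 * 8 / 1000 = 11680.000000 -> 11680.00 kbps (2 dp)

11680.00


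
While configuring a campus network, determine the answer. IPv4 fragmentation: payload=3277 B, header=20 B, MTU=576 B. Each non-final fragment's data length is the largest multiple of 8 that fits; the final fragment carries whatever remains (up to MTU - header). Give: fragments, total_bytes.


Max data per non-final fragment = floor((MTU - header)/8)*8 = floor((576 - 20)/8)*8 = floor(556/8)*8 = 552 B
Final fragment needs no 8-byte alignment: it can carry up to MTU - header = 556 B
Non-final fragments needed = ceil((payload - 556) / 552) = ceil(2721/552) = ceil(4.9293) = 5
Number of fragments = 5 + 1 = 6
Fragment sizes (data): 5 * 552 B + 517 B (last, 517 <= 556 OK)
Total bytes sent = payload + n_frags * header = 3277 + 6*20 = 3277 + 120 = 3397 B

6, 3397


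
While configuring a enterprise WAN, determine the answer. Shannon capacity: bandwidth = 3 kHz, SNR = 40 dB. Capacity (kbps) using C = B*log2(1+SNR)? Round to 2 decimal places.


Given: B = 3 kHz, SNR = 40 dB
SNR linear = 10^(40/10) = 10000
1 + SNR = 10001
log2(10001) = 13.2878566418
C = 3 * 1000 * 13.2878566418 = 39863.5699 bps
C = 39.863570 kbps -> 39.86 kbps (2 dp)

39.86


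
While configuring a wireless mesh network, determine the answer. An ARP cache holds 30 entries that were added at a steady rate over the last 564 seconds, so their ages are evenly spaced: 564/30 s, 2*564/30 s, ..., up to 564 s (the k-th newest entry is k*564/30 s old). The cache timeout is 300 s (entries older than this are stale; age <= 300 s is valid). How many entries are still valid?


Ages are k * 564/30 s for k = 1..30 (spacing = 18.8000 s).
Entry k is valid iff k * 564/30 <= 300 iff k <= 30 * 300 / 564 = 15.9574
n_valid = floor(15.9574) = 15
(n_stale = 30 - 15 = 15)

15


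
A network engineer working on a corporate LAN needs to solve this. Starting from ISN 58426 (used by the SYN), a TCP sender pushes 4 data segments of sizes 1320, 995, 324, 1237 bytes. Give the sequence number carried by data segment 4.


The SYN occupies sequence number ISN = 58426, so the first data byte is ISN + 1 = 58427.
SEQ of data segment i = (ISN + 1) + sum of payload sizes of segments 1..i-1.
Segment 1: SEQ = 58427, payload = 1320 bytes
Segment 2: SEQ = 59747, payload = 995 bytes
Segment 3: SEQ = 60742, payload = 324 bytes
Segment 4: SEQ = 61066, payload = 1237 bytes
SEQ of segment 4 = 58427 + 1320 + 995 + 324 = 61066

61066


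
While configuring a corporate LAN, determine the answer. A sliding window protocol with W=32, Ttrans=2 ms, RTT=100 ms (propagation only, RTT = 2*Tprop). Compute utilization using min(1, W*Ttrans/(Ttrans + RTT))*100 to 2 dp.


Given: W = 32, Ttrans = 2 ms, RTT = 100 ms (= 2 * Tprop, Tprop = 50 ms)
Cycle time = Ttrans + RTT = 2 + 100 = 102 ms (first packet sent until its ACK returns)
W * Ttrans = 32 * 2 = 64 ms of sending per cycle
W * Ttrans / (Ttrans + RTT) = 64 / 102 = 0.627451
U = min(1, 0.627451) = 0.627451
U% = 62.75%

62.75


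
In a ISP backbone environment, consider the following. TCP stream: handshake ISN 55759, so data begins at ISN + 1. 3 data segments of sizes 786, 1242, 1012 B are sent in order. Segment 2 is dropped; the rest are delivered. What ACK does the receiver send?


SYN uses sequence number 55759; first data byte = ISN + 1 = 55760.
Segment 1: SEQ = 55760, len = 786 B, covers [55760, 56545]
Segment 2: SEQ = 56546, len = 1242 B, covers [56546, 57787] [LOST]
Segment 3: SEQ = 57788, len = 1012 B, covers [57788, 58799]
In-order data received: bytes [55760, 56545] (segments 1..1).
Segment 2 missing -> gap begins at byte 56546; later segments buffered out of order.
Cumulative ACK = next expected in-order byte = 55760 + 786 = 56546

56546


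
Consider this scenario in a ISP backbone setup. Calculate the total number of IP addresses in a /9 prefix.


Given: CIDR prefix /9
Host bits = 32 - 9 = 23
Total addresses = 2^23 = 8388608

8388608


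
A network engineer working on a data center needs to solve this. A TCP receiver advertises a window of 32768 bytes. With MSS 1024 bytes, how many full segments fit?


Given: RWND = 32768 bytes, MSS = 1024 bytes
Full segments = floor(RWND / MSS)
Full segments = floor(32768 / 1024)
Full segments = floor(32.0) = 32

32


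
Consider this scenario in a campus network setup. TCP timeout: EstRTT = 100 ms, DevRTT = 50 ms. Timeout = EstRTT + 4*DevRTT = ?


Given: EstRTT = 100 ms, DevRTT = 50 ms
Timeout = EstRTT + 4 * DevRTT
4 * DevRTT = 4 * 50 = 200
Timeout = 100 + 200 = 300 ms

300


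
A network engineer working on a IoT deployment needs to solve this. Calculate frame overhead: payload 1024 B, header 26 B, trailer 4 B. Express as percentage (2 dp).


Given: payload = 1024 B, header = 26 B, trailer = 4 B
Overhead bytes = header + trailer = 26 + 4 = 30
Total frame = payload + overhead = 1024 + 30 = 1054
Overhead % = 30 / 1054 * 100 = 2.8463% -> 2.85% (2 dp)

2.85


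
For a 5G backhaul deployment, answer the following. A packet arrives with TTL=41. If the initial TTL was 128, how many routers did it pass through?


Given: initial TTL = 128, received TTL = 41
Hops = initial TTL - received TTL
Hops = 128 - 41 = 87

87


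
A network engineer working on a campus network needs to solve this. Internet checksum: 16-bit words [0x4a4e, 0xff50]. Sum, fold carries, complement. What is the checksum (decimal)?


Given words: [0x4a4e, 0xff50]
Step 1: Sum all words
Raw sum = 19022 + 65360 = 84382
Step 2: Fold carry: (18846 + 1) = 18847
One's complement = ~18847 & 0xFFFF = 46688

46688


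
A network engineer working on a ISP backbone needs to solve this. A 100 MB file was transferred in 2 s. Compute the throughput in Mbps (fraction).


Given: file = 100 MB, time = 2 s
File in Mb = 100 * 8 = 800 Mb
Throughput = 800 / 2 Mbps
Throughput = 400 Mbps

400


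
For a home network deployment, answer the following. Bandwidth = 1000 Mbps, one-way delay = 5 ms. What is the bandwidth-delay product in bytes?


Given: bandwidth = 1000 Mbps, delay = 5 ms
BDP in bits = 1000 * 10^6 * 5 / 1000
BDP in bits = 5000000
BDP in bytes = 5000000 / 8 = 625000

625000


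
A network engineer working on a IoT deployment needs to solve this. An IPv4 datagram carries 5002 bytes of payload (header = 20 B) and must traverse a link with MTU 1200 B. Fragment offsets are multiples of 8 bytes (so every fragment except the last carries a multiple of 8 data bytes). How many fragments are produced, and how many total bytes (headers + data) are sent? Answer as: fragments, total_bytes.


Max data per non-final fragment = floor((MTU - header)/8)*8 = floor((1200 - 20)/8)*8 = floor(1180/8)*8 = 1176 B
Final fragment needs no 8-byte alignment: it can carry up to MTU - header = 1180 B
Non-final fragments needed = ceil((payload - 1180) / 1176) = ceil(3822/1176) = ceil(3.2500) = 4
Number of fragments = 4 + 1 = 5
Fragment sizes (data): 4 * 1176 B + 298 B (last, 298 <= 1180 OK)
Total bytes sent = payload + n_frags * header = 5002 + 5*20 = 5002 + 100 = 5102 B

5, 5102
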